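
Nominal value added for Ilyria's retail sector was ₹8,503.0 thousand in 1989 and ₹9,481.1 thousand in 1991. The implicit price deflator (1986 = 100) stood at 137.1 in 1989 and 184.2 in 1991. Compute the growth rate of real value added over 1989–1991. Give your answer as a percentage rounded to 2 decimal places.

-17.01%

Real value added 1989 = 8503.0 / 1.371 = 6202.04.
Real value added 1991 = 9481.1 / 1.842 = 5147.18.
Real growth = 5147.18 / 6202.04 − 1 = -0.1701.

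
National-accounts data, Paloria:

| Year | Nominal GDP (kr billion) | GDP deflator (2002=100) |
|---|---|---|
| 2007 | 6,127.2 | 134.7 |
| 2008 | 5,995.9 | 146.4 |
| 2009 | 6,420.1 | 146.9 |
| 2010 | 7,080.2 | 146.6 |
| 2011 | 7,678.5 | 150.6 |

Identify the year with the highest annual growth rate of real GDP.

2008: real = 5995.9/1.464 = 4095.56; growth vs 2007 (4548.78) = -9.96%.
2009: real = 6420.1/1.469 = 4370.39; growth vs 2008 (4095.56) = 6.71%.
2010: real = 7080.2/1.466 = 4829.60; growth vs 2009 (4370.39) = 10.51%.
2011: real = 7678.5/1.506 = 5098.61; growth vs 2010 (4829.60) = 5.57%.

2010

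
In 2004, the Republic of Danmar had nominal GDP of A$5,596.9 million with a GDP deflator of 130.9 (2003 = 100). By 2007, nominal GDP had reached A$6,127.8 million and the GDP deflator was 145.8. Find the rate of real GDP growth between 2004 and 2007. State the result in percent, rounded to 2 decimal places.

Real GDP 2004 = 5596.9 / 1.309 = 4275.71.
Real GDP 2007 = 6127.8 / 1.458 = 4202.88.
Real growth = 4202.88 / 4275.71 − 1 = -0.0170.

-1.70%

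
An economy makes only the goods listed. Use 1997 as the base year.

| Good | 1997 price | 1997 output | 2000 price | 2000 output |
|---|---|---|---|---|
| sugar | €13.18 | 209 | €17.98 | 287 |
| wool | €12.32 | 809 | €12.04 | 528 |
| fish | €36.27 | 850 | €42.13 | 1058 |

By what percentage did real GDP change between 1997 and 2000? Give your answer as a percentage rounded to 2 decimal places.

Real GDP 1997 = Nominal GDP 1997 = 13.18·209 + 12.32·809 + 36.27·850 = 43551.00.
Real GDP 2000 (at 1997 prices) = 13.18·287 + 12.32·528 + 36.27·1058 = 48661.28.
Real growth = 48661.28/43551.00 − 1 = 0.1173.

11.73%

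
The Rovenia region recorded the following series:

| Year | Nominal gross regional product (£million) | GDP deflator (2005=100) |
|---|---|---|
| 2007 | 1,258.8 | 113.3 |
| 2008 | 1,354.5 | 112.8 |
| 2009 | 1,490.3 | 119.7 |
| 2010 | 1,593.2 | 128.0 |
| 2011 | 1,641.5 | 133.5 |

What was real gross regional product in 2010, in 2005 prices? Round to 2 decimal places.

£1,244.69 million

Real gross regional product 2010 = 1593.2 / 1.280 = 1244.69.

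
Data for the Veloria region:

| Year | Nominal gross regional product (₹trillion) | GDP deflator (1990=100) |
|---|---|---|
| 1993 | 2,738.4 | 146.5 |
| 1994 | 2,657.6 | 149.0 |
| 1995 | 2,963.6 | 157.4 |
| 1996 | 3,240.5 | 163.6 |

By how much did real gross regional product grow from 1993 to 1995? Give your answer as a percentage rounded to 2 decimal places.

0.73%

Real gross regional product 1993 = 2738.4/1.465 = 1869.22.
Real gross regional product 1995 = 2963.6/1.574 = 1882.85.
Change = 1882.85/1869.22 − 1 = 0.0073.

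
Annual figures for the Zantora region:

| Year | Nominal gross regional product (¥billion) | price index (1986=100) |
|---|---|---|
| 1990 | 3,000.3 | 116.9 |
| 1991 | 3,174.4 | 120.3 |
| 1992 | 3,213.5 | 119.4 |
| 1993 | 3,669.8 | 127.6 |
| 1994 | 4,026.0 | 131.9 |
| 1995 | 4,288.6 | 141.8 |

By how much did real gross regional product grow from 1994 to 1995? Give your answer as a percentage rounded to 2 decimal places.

Real gross regional product 1994 = 4026.0/1.319 = 3052.31.
Real gross regional product 1995 = 4288.6/1.418 = 3024.40.
Change = 3024.40/3052.31 − 1 = -0.0091.

-0.91%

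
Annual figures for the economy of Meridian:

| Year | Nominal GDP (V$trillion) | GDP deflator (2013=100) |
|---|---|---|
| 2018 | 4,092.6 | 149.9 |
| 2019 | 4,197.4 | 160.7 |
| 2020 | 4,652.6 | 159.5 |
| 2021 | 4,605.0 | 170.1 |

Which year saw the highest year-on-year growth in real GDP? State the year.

2019: real = 4197.4/1.607 = 2611.95; growth vs 2018 (2730.22) = -4.33%.
2020: real = 4652.6/1.595 = 2916.99; growth vs 2019 (2611.95) = 11.68%.
2021: real = 4605.0/1.701 = 2707.23; growth vs 2020 (2916.99) = -7.19%.

2020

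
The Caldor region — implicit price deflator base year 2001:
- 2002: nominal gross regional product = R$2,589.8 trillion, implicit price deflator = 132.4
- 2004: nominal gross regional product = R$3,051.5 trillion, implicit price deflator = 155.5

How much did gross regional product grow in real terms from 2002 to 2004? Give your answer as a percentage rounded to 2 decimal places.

Deflate each year: 2002 → 2589.8/1.324 = 1956.04; 2004 → 3051.5/1.555 = 1962.38.
So real gross regional product changed by 1962.38/1956.04 − 1 = 0.0032, i.e. 0.32%.

0.32%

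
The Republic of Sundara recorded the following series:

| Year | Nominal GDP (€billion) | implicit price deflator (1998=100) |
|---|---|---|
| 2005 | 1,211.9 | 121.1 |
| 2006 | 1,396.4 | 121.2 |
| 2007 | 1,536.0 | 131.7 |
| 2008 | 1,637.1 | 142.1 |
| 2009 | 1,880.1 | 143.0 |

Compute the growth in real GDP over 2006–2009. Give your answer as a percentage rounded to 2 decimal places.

14.11%

Real GDP 2006 = 1396.4/1.212 = 1152.15.
Real GDP 2009 = 1880.1/1.430 = 1314.76.
Change = 1314.76/1152.15 − 1 = 0.1411.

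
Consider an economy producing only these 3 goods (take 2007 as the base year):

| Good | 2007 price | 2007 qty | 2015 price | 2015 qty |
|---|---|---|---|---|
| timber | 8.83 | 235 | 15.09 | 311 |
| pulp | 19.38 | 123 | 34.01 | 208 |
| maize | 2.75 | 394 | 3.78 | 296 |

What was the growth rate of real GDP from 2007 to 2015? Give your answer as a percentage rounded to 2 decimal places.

36.97%

Real GDP 2007 = Nominal GDP 2007 = 8.83·235 + 19.38·123 + 2.75·394 = 5542.29.
Real GDP 2015 (at 2007 prices) = 8.83·311 + 19.38·208 + 2.75·296 = 7591.17.
Real growth = 7591.17/5542.29 − 1 = 0.3697.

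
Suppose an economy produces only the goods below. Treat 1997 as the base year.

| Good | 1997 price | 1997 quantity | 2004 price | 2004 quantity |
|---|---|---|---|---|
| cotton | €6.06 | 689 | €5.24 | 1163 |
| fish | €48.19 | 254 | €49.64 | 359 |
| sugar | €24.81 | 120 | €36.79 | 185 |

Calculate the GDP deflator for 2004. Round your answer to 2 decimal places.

Nominal GDP 2004 = 5.24·1163 + 49.64·359 + 36.79·185 = 30721.03.
Real GDP 2004 (at 1997 prices) = 6.06·1163 + 48.19·359 + 24.81·185 = 28937.84.
Deflator = Nominal/Real × 100 = 30721.03/28937.84 × 100 = 106.162.

106.16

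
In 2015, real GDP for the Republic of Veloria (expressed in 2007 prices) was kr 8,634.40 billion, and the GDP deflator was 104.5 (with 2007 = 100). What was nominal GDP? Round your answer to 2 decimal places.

Nominal GDP = Real × (GDP deflator/100) = 8634.40 × 1.045 = 9022.95.

kr 9,022.95 billion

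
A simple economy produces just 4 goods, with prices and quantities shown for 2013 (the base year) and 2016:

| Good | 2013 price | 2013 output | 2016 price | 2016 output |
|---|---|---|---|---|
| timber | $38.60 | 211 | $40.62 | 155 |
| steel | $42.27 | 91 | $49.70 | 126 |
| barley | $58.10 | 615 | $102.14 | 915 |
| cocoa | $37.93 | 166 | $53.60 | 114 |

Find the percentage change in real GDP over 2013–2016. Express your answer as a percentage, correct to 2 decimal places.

Real GDP 2013 = Nominal GDP 2013 = 38.60·211 + 42.27·91 + 58.10·615 + 37.93·166 = 54019.05.
Real GDP 2016 (at 2013 prices) = 38.60·155 + 42.27·126 + 58.10·915 + 37.93·114 = 68794.54.
Real growth = 68794.54/54019.05 − 1 = 0.2735.

27.35%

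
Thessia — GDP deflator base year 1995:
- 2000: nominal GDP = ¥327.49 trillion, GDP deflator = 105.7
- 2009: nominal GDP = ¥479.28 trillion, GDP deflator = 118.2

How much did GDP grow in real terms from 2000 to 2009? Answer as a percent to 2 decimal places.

Real GDP 2000 = 327.49 / 1.057 = 309.83.
Real GDP 2009 = 479.28 / 1.182 = 405.48.
Real growth = 405.48 / 309.83 − 1 = 0.3087.

30.87%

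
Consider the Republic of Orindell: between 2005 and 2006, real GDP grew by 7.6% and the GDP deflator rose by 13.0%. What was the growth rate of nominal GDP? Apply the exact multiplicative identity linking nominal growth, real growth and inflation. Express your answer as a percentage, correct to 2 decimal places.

21.59%

(1 + g_nom) = (1 + g_real)(1 + π) = 1.0760 × 1.1300 = 1.21588.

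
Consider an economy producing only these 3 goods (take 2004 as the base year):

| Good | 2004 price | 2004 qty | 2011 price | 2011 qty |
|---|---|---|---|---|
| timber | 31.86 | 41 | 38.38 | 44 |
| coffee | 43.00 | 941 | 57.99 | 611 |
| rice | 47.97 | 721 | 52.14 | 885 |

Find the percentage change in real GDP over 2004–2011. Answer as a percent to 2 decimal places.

-8.16%

Real GDP 2004 = Nominal GDP 2004 = 31.86·41 + 43.00·941 + 47.97·721 = 76355.63.
Real GDP 2011 (at 2004 prices) = 31.86·44 + 43.00·611 + 47.97·885 = 70128.29.
Real growth = 70128.29/76355.63 − 1 = -0.0816.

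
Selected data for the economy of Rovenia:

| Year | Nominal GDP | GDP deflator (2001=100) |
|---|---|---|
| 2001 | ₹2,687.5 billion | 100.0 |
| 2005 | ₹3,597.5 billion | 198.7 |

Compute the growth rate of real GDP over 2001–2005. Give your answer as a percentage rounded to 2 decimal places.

Real GDP 2001 = 2687.5 / 1.000 = 2687.50.
Real GDP 2005 = 3597.5 / 1.987 = 1810.52.
Real growth = 1810.52 / 2687.50 − 1 = -0.3263.

-32.63%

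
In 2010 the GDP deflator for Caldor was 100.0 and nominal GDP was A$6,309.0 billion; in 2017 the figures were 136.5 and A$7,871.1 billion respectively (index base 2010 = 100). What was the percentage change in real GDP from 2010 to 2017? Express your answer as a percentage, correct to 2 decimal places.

-8.60%

Real GDP 2010 = 6309.0 / 1.000 = 6309.00.
Real GDP 2017 = 7871.1 / 1.365 = 5766.37.
Real growth = 5766.37 / 6309.00 − 1 = -0.0860.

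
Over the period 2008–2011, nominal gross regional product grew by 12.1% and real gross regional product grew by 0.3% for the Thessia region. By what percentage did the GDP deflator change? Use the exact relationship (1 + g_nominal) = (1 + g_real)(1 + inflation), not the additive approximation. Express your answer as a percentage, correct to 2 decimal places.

11.76%

(1 + g_nom) = (1 + g_real)(1 + π), so π = 1.1210 / 1.0030 − 1 = 0.11765.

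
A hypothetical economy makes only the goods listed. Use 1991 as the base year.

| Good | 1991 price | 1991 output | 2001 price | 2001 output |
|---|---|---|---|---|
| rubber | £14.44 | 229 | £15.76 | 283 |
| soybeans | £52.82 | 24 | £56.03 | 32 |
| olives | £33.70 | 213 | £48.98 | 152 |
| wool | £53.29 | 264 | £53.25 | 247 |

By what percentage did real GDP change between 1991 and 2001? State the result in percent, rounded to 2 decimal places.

Real GDP 1991 = Nominal GDP 1991 = 14.44·229 + 52.82·24 + 33.70·213 + 53.29·264 = 25821.10.
Real GDP 2001 (at 1991 prices) = 14.44·283 + 52.82·32 + 33.70·152 + 53.29·247 = 24061.79.
Real growth = 24061.79/25821.10 − 1 = -0.0681.

-6.81%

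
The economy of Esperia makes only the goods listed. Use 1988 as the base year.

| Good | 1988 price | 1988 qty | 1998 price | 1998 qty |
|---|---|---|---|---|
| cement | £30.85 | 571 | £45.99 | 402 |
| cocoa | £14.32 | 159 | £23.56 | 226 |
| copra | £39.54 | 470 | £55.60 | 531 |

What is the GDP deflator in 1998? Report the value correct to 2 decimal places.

145.59

Nominal GDP 1998 = 45.99·402 + 23.56·226 + 55.60·531 = 53336.14.
Real GDP 1998 (at 1988 prices) = 30.85·402 + 14.32·226 + 39.54·531 = 36633.76.
Deflator = Nominal/Real × 100 = 53336.14/36633.76 × 100 = 145.593.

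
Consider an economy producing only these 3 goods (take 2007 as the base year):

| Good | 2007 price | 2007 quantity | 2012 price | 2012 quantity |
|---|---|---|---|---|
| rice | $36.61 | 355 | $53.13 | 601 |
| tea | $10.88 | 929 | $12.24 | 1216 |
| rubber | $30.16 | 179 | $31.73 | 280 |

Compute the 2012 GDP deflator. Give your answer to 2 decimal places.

Nominal GDP 2012 = 53.13·601 + 12.24·1216 + 31.73·280 = 55699.37.
Real GDP 2012 (at 2007 prices) = 36.61·601 + 10.88·1216 + 30.16·280 = 43677.49.
Deflator = Nominal/Real × 100 = 55699.37/43677.49 × 100 = 127.524.

127.52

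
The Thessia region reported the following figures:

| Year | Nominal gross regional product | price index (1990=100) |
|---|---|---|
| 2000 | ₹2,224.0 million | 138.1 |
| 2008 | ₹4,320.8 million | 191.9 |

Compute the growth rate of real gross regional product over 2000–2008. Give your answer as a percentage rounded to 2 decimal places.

Deflate each year: 2000 → 2224.0/1.381 = 1610.43; 2008 → 4320.8/1.919 = 2251.59.
So real gross regional product changed by 2251.59/1610.43 − 1 = 0.3981, i.e. 39.81%.

39.81%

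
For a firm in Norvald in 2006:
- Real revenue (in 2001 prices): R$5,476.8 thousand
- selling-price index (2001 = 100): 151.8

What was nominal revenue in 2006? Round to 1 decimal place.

Nominal revenue = Real × (selling-price index/100) = 5476.8 × 1.518 = 8313.78.

R$8,313.8 thousand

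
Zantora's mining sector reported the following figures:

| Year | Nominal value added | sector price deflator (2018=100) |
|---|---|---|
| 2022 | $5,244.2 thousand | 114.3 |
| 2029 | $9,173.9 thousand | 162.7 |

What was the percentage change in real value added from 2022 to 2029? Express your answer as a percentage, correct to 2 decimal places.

Real value added 2022 = 5244.2 / 1.143 = 4588.10.
Real value added 2029 = 9173.9 / 1.627 = 5638.54.
Real growth = 5638.54 / 4588.10 − 1 = 0.2289.

22.89%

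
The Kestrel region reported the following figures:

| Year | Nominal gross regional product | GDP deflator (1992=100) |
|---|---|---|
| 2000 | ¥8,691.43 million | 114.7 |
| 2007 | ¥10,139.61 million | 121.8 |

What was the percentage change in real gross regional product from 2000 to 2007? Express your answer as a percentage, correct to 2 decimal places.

Deflate each year: 2000 → 8691.43/1.147 = 7577.53; 2007 → 10139.61/1.218 = 8324.80.
So real gross regional product changed by 8324.80/7577.53 − 1 = 0.0986, i.e. 9.86%.

9.86%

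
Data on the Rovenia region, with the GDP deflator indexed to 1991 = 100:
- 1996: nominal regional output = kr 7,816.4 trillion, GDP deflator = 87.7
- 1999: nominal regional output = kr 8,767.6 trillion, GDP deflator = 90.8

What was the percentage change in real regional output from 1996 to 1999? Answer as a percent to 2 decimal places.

8.34%

Deflate each year: 1996 → 7816.4/0.877 = 8912.66; 1999 → 8767.6/0.908 = 9655.95.
So real regional output changed by 9655.95/8912.66 − 1 = 0.0834, i.e. 8.34%.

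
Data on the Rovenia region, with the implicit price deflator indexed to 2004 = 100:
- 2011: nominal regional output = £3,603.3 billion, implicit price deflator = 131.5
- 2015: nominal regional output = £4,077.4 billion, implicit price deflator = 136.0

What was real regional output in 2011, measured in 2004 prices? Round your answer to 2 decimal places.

Real regional output = Nominal / (implicit price deflator/100) = 3603.3 / 1.315 = 2740.15.

£2,740.15 billion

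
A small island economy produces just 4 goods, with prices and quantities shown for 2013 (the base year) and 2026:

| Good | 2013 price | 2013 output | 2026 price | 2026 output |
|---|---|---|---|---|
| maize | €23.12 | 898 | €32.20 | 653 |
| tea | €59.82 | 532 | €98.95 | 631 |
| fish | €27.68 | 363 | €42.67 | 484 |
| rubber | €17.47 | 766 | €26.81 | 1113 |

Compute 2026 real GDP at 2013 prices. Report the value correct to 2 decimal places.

€85685.01

Real GDP 2026 = Σ (p_2013 × q_2026) = 23.12·653 + 59.82·631 + 27.68·484 + 17.47·1113 = 85685.01.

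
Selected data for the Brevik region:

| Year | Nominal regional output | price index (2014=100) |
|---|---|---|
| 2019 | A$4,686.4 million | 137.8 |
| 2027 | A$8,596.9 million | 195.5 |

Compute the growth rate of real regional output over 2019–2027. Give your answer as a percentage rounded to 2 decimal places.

29.30%

Real regional output 2019 = 4686.4 / 1.378 = 3400.87.
Real regional output 2027 = 8596.9 / 1.955 = 4397.39.
Real growth = 4397.39 / 3400.87 − 1 = 0.2930.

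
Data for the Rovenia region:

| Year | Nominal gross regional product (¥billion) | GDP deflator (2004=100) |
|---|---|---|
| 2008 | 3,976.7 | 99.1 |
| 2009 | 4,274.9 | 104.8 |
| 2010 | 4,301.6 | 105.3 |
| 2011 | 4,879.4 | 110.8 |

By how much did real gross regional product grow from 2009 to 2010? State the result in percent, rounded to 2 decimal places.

0.15%

Real gross regional product 2009 = 4274.9/1.048 = 4079.10.
Real gross regional product 2010 = 4301.6/1.053 = 4085.09.
Change = 4085.09/4079.10 − 1 = 0.0015.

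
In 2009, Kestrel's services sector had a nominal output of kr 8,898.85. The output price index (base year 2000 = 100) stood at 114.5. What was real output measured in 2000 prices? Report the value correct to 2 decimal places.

Real output = Nominal / (output price index/100) = 8898.85 / 1.145 = 7771.92.

kr 7,771.92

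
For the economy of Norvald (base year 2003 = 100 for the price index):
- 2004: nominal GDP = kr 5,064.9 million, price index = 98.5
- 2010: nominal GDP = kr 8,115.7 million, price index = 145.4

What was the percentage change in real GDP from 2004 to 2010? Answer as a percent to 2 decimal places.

8.55%

Deflate each year: 2004 → 5064.9/0.985 = 5142.03; 2010 → 8115.7/1.454 = 5581.64.
So real GDP changed by 5581.64/5142.03 − 1 = 0.0855, i.e. 8.55%.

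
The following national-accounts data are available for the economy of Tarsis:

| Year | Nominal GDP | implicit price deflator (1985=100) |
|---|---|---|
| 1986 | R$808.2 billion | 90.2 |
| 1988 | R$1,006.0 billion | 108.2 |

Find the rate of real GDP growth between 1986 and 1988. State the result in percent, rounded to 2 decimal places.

3.77%

Real GDP 1986 = 808.2 / 0.902 = 896.01.
Real GDP 1988 = 1006.0 / 1.082 = 929.76.
Real growth = 929.76 / 896.01 − 1 = 0.0377.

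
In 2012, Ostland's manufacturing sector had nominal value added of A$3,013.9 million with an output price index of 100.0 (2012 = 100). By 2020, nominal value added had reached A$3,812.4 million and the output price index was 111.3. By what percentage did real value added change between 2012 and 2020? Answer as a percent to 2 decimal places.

Deflate each year: 2012 → 3013.9/1.000 = 3013.90; 2020 → 3812.4/1.113 = 3425.34.
So real value added changed by 3425.34/3013.90 − 1 = 0.1365, i.e. 13.65%.

13.65%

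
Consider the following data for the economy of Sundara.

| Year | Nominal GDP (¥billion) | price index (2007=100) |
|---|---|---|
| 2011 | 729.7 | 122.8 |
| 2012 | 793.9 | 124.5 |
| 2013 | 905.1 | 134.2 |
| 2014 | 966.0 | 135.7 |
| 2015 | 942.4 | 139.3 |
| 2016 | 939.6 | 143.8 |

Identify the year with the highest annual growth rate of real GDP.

2012: real = 793.9/1.245 = 637.67; growth vs 2011 (594.22) = 7.31%.
2013: real = 905.1/1.342 = 674.44; growth vs 2012 (637.67) = 5.77%.
2014: real = 966.0/1.357 = 711.86; growth vs 2013 (674.44) = 5.55%.
2015: real = 942.4/1.393 = 676.53; growth vs 2014 (711.86) = -4.96%.
2016: real = 939.6/1.438 = 653.41; growth vs 2015 (676.53) = -3.42%.

2012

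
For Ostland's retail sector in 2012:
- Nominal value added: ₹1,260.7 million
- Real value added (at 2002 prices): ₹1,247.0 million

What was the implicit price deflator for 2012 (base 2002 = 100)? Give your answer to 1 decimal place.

implicit price deflator = (Nominal / Real) × 100 = 1260.7 / 1247.0 × 100 = 101.10.

101.1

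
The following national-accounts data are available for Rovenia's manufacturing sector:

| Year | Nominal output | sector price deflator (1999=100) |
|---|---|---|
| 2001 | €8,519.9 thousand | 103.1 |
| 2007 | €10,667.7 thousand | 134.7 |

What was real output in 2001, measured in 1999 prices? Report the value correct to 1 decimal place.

Real output = Nominal / (sector price deflator/100) = 8519.9 / 1.031 = 8263.72.

€8,263.7 thousand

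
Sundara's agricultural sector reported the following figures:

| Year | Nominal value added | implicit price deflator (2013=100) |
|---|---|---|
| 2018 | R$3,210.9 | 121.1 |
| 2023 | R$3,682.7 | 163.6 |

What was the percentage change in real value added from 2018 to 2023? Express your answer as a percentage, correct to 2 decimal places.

-15.10%

Real value added 2018 = 3210.9 / 1.211 = 2651.45.
Real value added 2023 = 3682.7 / 1.636 = 2251.04.
Real growth = 2251.04 / 2651.45 − 1 = -0.1510.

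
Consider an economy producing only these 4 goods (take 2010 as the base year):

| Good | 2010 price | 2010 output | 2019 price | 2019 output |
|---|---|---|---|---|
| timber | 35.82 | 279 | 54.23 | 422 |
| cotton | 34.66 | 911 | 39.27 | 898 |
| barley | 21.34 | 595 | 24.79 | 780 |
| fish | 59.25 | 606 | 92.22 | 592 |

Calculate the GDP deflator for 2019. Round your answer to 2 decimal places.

134.83

Nominal GDP 2019 = 54.23·422 + 39.27·898 + 24.79·780 + 92.22·592 = 132079.96.
Real GDP 2019 (at 2010 prices) = 35.82·422 + 34.66·898 + 21.34·780 + 59.25·592 = 97961.92.
Deflator = Nominal/Real × 100 = 132079.96/97961.92 × 100 = 134.828.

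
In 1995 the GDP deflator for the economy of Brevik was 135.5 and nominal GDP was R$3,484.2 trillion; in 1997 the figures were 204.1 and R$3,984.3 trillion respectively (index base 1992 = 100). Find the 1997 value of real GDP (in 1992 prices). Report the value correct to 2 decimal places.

R$1,952.13 trillion

Real GDP = Nominal / (GDP deflator/100) = 3984.3 / 2.041 = 1952.13.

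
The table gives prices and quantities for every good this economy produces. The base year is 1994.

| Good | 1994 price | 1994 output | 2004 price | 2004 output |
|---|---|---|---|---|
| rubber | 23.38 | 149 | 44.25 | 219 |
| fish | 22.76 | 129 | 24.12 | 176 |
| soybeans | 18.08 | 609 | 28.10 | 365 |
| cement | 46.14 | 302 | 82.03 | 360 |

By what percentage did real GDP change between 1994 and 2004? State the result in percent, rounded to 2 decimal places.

Real GDP 1994 = Nominal GDP 1994 = 23.38·149 + 22.76·129 + 18.08·609 + 46.14·302 = 31364.66.
Real GDP 2004 (at 1994 prices) = 23.38·219 + 22.76·176 + 18.08·365 + 46.14·360 = 32335.58.
Real growth = 32335.58/31364.66 − 1 = 0.0310.

3.10%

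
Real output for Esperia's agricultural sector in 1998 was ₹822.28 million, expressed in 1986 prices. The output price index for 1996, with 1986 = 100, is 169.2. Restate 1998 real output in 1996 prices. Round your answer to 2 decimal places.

₹1,391.30 million

Real output in 1996 prices = Real output in 1986 prices × (P_1996/P_1986) = 822.28 × 1.692 = 1391.30.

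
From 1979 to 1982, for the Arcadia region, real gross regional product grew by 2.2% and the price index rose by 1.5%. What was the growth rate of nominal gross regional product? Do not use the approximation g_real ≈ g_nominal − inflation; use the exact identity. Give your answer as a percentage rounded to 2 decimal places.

3.73%

(1 + g_nom) = (1 + g_real)(1 + π) = 1.0220 × 1.0150 = 1.03733.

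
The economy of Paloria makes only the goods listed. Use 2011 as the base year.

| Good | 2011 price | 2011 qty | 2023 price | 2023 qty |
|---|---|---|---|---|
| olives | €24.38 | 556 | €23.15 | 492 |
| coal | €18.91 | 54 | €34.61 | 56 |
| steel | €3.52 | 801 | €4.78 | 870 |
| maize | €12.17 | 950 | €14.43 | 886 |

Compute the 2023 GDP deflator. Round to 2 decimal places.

Nominal GDP 2023 = 23.15·492 + 34.61·56 + 4.78·870 + 14.43·886 = 30271.54.
Real GDP 2023 (at 2011 prices) = 24.38·492 + 18.91·56 + 3.52·870 + 12.17·886 = 26898.94.
Deflator = Nominal/Real × 100 = 30271.54/26898.94 × 100 = 112.538.

112.54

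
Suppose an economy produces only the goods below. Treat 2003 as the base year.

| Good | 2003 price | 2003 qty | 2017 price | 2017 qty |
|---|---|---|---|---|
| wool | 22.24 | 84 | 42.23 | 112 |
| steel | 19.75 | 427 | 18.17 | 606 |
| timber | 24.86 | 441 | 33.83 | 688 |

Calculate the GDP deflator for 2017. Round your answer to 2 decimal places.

123.61

Nominal GDP 2017 = 42.23·112 + 18.17·606 + 33.83·688 = 39015.82.
Real GDP 2017 (at 2003 prices) = 22.24·112 + 19.75·606 + 24.86·688 = 31563.06.
Deflator = Nominal/Real × 100 = 39015.82/31563.06 × 100 = 123.612.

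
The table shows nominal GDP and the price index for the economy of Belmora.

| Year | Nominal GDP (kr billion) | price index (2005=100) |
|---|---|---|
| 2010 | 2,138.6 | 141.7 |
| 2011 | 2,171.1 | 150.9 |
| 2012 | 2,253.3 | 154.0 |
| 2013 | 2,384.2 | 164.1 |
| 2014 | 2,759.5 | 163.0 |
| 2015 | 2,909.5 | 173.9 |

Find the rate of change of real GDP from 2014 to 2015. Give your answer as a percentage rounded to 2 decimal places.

Real GDP 2014 = 2759.5/1.630 = 1692.94.
Real GDP 2015 = 2909.5/1.739 = 1673.09.
Change = 1673.09/1692.94 − 1 = -0.0117.

-1.17%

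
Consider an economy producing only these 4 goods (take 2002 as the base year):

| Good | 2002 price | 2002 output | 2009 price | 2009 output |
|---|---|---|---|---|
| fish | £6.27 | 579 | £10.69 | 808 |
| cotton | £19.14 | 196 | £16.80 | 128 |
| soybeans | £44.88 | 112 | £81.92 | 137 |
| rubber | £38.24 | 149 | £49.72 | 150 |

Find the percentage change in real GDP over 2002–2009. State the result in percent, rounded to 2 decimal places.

Real GDP 2002 = Nominal GDP 2002 = 6.27·579 + 19.14·196 + 44.88·112 + 38.24·149 = 18106.09.
Real GDP 2009 (at 2002 prices) = 6.27·808 + 19.14·128 + 44.88·137 + 38.24·150 = 19400.64.
Real growth = 19400.64/18106.09 − 1 = 0.0715.

7.15%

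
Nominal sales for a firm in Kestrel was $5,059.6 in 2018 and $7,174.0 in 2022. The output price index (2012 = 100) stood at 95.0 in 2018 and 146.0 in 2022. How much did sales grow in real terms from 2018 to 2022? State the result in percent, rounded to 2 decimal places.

-7.74%

Deflate each year: 2018 → 5059.6/0.950 = 5325.89; 2022 → 7174.0/1.460 = 4913.70.
So real sales changed by 4913.70/5325.89 − 1 = -0.0774, i.e. -7.74%.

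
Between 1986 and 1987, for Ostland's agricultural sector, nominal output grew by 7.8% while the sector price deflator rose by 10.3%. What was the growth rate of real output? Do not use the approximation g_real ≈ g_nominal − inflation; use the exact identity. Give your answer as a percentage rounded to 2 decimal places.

-2.27%

(1 + g_nom) = (1 + g_real)(1 + π), so g_real = 1.0780 / 1.1030 − 1 = -0.02267.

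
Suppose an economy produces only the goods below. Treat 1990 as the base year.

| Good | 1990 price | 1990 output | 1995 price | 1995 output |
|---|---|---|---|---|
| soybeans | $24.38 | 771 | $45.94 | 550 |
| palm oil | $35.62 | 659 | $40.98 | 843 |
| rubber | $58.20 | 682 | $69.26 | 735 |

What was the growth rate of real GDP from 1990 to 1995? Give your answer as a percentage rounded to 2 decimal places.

Real GDP 1990 = Nominal GDP 1990 = 24.38·771 + 35.62·659 + 58.20·682 = 81962.96.
Real GDP 1995 (at 1990 prices) = 24.38·550 + 35.62·843 + 58.20·735 = 86213.66.
Real growth = 86213.66/81962.96 − 1 = 0.0519.

5.19%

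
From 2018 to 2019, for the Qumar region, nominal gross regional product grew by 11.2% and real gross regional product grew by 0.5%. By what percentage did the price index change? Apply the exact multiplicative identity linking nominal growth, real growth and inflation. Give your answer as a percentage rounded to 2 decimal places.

(1 + g_nom) = (1 + g_real)(1 + π), so π = 1.1120 / 1.0050 − 1 = 0.10647.

10.65%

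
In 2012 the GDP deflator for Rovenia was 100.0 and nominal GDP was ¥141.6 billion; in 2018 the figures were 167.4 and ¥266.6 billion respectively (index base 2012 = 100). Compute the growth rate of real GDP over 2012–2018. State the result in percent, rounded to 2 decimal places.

12.47%

Real GDP 2012 = 141.6 / 1.000 = 141.60.
Real GDP 2018 = 266.6 / 1.674 = 159.26.
Real growth = 159.26 / 141.60 − 1 = 0.1247.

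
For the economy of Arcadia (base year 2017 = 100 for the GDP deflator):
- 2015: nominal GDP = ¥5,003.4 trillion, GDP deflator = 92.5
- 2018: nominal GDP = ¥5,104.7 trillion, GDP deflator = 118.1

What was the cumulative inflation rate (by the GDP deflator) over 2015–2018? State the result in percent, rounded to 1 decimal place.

Price-level change = 118.1 / 92.5 − 1 = 0.2768.

27.7%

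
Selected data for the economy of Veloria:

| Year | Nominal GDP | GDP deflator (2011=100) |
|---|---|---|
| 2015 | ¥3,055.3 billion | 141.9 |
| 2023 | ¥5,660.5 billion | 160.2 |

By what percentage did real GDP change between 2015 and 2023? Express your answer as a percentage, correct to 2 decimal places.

64.10%

Deflate each year: 2015 → 3055.3/1.419 = 2153.14; 2023 → 5660.5/1.602 = 3533.40.
So real GDP changed by 3533.40/2153.14 − 1 = 0.6410, i.e. 64.10%.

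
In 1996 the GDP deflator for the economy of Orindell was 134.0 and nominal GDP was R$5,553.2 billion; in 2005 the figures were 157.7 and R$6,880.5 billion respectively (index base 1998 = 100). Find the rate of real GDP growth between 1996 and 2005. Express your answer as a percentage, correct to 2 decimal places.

Real GDP 1996 = 5553.2 / 1.340 = 4144.18.
Real GDP 2005 = 6880.5 / 1.577 = 4363.03.
Real growth = 4363.03 / 4144.18 − 1 = 0.0528.

5.28%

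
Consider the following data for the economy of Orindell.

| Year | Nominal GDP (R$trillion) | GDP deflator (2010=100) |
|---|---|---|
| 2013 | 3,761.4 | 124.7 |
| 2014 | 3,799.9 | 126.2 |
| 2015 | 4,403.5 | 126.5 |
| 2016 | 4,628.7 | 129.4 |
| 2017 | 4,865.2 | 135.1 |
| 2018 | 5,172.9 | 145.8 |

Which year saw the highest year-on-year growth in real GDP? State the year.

2015

2014: real = 3799.9/1.262 = 3011.01; growth vs 2013 (3016.36) = -0.18%.
2015: real = 4403.5/1.265 = 3481.03; growth vs 2014 (3011.01) = 15.61%.
2016: real = 4628.7/1.294 = 3577.05; growth vs 2015 (3481.03) = 2.76%.
2017: real = 4865.2/1.351 = 3601.18; growth vs 2016 (3577.05) = 0.67%.
2018: real = 5172.9/1.458 = 3547.94; growth vs 2017 (3601.18) = -1.48%.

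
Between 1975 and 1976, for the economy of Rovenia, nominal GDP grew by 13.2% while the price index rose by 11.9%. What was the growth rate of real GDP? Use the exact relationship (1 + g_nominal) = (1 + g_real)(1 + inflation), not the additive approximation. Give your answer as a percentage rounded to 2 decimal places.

1.16%

(1 + g_nom) = (1 + g_real)(1 + π), so g_real = 1.1320 / 1.1190 − 1 = 0.01162.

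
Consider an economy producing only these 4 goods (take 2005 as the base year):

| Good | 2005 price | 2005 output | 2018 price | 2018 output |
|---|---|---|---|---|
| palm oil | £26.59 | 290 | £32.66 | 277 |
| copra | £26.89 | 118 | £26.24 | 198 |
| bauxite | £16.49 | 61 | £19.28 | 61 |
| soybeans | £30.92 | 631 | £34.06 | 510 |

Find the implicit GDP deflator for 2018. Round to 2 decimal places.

Nominal GDP 2018 = 32.66·277 + 26.24·198 + 19.28·61 + 34.06·510 = 32789.02.
Real GDP 2018 (at 2005 prices) = 26.59·277 + 26.89·198 + 16.49·61 + 30.92·510 = 29464.74.
Deflator = Nominal/Real × 100 = 32789.02/29464.74 × 100 = 111.282.

111.28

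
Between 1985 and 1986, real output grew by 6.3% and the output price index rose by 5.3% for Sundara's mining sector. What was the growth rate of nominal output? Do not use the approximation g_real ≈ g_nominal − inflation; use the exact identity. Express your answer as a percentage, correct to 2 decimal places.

11.93%

(1 + g_nom) = (1 + g_real)(1 + π) = 1.0630 × 1.0530 = 1.11934.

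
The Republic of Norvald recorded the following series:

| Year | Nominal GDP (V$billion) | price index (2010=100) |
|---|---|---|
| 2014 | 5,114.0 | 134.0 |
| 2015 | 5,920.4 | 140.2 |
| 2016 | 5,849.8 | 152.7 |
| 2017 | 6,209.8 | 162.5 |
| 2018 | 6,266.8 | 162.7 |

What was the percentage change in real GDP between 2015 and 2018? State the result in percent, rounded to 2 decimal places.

-8.79%

Real GDP 2015 = 5920.4/1.402 = 4222.82.
Real GDP 2018 = 6266.8/1.627 = 3851.75.
Change = 3851.75/4222.82 − 1 = -0.0879.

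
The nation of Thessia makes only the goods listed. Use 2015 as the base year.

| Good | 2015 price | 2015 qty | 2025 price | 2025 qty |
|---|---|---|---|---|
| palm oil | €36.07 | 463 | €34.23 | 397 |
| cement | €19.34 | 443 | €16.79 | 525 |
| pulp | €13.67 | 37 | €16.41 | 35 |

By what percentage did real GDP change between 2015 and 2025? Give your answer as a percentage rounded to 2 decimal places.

Real GDP 2015 = Nominal GDP 2015 = 36.07·463 + 19.34·443 + 13.67·37 = 25773.82.
Real GDP 2025 (at 2015 prices) = 36.07·397 + 19.34·525 + 13.67·35 = 24951.74.
Real growth = 24951.74/25773.82 − 1 = -0.0319.

-3.19%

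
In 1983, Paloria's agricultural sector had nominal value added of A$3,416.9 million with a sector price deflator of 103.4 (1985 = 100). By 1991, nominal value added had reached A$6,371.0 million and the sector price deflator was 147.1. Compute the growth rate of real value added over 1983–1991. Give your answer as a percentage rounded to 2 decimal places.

Real value added 1983 = 3416.9 / 1.034 = 3304.55.
Real value added 1991 = 6371.0 / 1.471 = 4331.07.
Real growth = 4331.07 / 3304.55 − 1 = 0.3106.

31.06%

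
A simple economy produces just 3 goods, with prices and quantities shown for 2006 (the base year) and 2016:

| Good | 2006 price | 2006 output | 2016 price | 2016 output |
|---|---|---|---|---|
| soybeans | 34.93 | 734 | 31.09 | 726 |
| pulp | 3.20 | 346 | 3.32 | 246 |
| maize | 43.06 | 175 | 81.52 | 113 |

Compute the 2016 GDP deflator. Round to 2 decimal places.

Nominal GDP 2016 = 31.09·726 + 3.32·246 + 81.52·113 = 32599.82.
Real GDP 2016 (at 2006 prices) = 34.93·726 + 3.20·246 + 43.06·113 = 31012.16.
Deflator = Nominal/Real × 100 = 32599.82/31012.16 × 100 = 105.119.

105.12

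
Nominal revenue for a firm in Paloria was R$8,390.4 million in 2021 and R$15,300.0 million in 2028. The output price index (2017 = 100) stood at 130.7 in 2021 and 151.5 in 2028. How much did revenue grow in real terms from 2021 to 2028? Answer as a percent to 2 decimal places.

57.32%

Deflate each year: 2021 → 8390.4/1.307 = 6419.59; 2028 → 15300.0/1.515 = 10099.01.
So real revenue changed by 10099.01/6419.59 − 1 = 0.5732, i.e. 57.32%.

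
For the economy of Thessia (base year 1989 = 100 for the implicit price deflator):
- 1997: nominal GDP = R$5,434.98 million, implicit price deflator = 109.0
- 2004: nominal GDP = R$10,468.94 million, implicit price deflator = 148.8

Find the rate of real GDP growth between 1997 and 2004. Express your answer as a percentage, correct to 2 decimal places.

Deflate each year: 1997 → 5434.98/1.090 = 4986.22; 2004 → 10468.94/1.488 = 7035.58.
So real GDP changed by 7035.58/4986.22 − 1 = 0.4110, i.e. 41.10%.

41.10%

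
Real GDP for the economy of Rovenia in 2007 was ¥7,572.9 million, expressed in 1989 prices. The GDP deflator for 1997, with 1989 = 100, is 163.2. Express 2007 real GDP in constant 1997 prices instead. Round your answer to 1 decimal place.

¥12,359.0 million

Real GDP in 1997 prices = Real GDP in 1989 prices × (P_1997/P_1989) = 7572.9 × 1.632 = 12358.97.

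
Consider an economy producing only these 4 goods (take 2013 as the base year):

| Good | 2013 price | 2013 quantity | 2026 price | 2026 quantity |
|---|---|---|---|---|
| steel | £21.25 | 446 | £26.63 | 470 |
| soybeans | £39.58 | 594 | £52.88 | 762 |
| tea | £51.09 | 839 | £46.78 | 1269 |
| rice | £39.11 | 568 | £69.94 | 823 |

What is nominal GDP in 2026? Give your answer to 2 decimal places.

£169735.10

Nominal GDP 2026 = Σ (p_2026 × q_2026) = 26.63·470 + 52.88·762 + 46.78·1269 + 69.94·823 = 169735.10.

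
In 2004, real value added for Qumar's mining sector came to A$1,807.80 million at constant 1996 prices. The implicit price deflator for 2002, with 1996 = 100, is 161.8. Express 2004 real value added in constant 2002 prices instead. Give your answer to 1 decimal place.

Real value added in 2002 prices = Real value added in 1996 prices × (P_2002/P_1996) = 1807.80 × 1.618 = 2925.02.

A$2,925.0 million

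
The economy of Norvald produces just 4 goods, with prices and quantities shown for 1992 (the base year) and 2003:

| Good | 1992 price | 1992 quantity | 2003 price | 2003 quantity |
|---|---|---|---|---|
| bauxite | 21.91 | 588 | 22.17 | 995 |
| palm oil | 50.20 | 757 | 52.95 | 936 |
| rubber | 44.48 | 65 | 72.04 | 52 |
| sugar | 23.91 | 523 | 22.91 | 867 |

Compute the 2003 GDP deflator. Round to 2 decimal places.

Nominal GDP 2003 = 22.17·995 + 52.95·936 + 72.04·52 + 22.91·867 = 95229.40.
Real GDP 2003 (at 1992 prices) = 21.91·995 + 50.20·936 + 44.48·52 + 23.91·867 = 91830.58.
Deflator = Nominal/Real × 100 = 95229.40/91830.58 × 100 = 103.701.

103.70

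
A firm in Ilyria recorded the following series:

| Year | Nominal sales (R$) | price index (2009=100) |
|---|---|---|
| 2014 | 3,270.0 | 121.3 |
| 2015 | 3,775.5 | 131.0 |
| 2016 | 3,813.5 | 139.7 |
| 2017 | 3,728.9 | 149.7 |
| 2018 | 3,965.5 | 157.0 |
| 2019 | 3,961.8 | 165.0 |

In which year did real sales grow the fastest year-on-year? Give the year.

2015

2015: real = 3775.5/1.310 = 2882.06; growth vs 2014 (2695.80) = 6.91%.
2016: real = 3813.5/1.397 = 2729.78; growth vs 2015 (2882.06) = -5.28%.
2017: real = 3728.9/1.497 = 2490.92; growth vs 2016 (2729.78) = -8.75%.
2018: real = 3965.5/1.570 = 2525.80; growth vs 2017 (2490.92) = 1.40%.
2019: real = 3961.8/1.650 = 2401.09; growth vs 2018 (2525.80) = -4.94%.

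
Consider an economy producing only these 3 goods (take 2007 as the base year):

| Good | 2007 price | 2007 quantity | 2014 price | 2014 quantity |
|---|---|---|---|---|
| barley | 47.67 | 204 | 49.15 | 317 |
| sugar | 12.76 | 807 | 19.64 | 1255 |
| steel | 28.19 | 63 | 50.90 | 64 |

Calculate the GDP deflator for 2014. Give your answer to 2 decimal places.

Nominal GDP 2014 = 49.15·317 + 19.64·1255 + 50.90·64 = 43486.35.
Real GDP 2014 (at 2007 prices) = 47.67·317 + 12.76·1255 + 28.19·64 = 32929.35.
Deflator = Nominal/Real × 100 = 43486.35/32929.35 × 100 = 132.060.

132.06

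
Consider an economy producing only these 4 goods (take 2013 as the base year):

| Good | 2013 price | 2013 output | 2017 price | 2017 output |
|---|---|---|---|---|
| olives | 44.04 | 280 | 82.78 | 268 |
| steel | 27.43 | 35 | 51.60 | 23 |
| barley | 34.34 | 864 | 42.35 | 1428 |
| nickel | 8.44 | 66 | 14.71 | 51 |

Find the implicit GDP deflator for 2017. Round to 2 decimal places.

Nominal GDP 2017 = 82.78·268 + 51.60·23 + 42.35·1428 + 14.71·51 = 84597.85.
Real GDP 2017 (at 2013 prices) = 44.04·268 + 27.43·23 + 34.34·1428 + 8.44·51 = 61901.57.
Deflator = Nominal/Real × 100 = 84597.85/61901.57 × 100 = 136.665.

136.67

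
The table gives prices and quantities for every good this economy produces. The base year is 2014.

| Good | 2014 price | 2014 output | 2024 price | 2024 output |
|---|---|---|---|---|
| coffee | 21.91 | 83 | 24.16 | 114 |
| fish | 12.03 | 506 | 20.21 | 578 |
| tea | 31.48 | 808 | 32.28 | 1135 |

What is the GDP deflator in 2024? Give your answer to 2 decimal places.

113.04

Nominal GDP 2024 = 24.16·114 + 20.21·578 + 32.28·1135 = 51073.42.
Real GDP 2024 (at 2014 prices) = 21.91·114 + 12.03·578 + 31.48·1135 = 45180.88.
Deflator = Nominal/Real × 100 = 51073.42/45180.88 × 100 = 113.042.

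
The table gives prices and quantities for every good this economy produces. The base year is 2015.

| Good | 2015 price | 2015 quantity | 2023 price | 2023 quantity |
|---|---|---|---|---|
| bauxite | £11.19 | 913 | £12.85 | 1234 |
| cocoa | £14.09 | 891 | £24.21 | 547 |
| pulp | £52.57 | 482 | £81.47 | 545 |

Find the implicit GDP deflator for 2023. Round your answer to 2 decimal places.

Nominal GDP 2023 = 12.85·1234 + 24.21·547 + 81.47·545 = 73500.92.
Real GDP 2023 (at 2015 prices) = 11.19·1234 + 14.09·547 + 52.57·545 = 50166.34.
Deflator = Nominal/Real × 100 = 73500.92/50166.34 × 100 = 146.514.

146.51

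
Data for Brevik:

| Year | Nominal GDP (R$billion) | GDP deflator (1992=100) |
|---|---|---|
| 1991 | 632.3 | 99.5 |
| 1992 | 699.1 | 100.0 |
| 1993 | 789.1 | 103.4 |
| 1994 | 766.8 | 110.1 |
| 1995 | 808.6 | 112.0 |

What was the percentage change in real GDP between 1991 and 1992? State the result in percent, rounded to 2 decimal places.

10.01%

Real GDP 1991 = 632.3/0.995 = 635.48.
Real GDP 1992 = 699.1/1.000 = 699.10.
Change = 699.10/635.48 − 1 = 0.1001.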